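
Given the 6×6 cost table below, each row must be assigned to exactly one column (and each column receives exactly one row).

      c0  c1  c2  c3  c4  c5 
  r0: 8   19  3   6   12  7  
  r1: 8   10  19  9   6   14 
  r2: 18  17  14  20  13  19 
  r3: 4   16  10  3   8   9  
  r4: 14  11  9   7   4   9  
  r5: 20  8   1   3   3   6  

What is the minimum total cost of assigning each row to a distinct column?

optimal assignment: row0→col5 (cost 7), row1→col0 (cost 8), row2→col1 (cost 17), row3→col3 (cost 3), row4→col4 (cost 4), row5→col2 (cost 1)
total = 7 + 8 + 17 + 3 + 4 + 1 = 40

Minimum assignment cost: 40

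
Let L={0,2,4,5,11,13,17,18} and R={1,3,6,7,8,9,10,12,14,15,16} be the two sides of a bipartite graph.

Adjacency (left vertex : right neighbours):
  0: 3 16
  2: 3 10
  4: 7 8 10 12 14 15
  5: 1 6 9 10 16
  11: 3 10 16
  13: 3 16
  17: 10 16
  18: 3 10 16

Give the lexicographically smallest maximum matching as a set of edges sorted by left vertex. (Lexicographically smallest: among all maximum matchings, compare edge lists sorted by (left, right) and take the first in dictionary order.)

|M| = 5 (so the lex-smallest maximum matching has 5 edges)
process left vertices in ascending order; for each, take the smallest-labelled available neighbour that still permits 5 edges overall, or leave it unmatched if none does
lex-smallest matching: {0-3, 2-10, 4-7, 5-1, 11-16}

Lex-smallest maximum matching: {(0,3), (2,10), (4,7), (5,1), (11,16)}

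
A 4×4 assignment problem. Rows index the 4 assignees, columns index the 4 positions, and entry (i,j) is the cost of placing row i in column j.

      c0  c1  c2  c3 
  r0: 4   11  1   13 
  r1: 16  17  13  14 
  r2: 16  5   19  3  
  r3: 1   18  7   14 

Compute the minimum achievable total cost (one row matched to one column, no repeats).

optimal assignment: row0→col2 (cost 1), row1→col3 (cost 14), row2→col1 (cost 5), row3→col0 (cost 1)
total = 1 + 14 + 5 + 1 = 21

Minimum assignment cost: 21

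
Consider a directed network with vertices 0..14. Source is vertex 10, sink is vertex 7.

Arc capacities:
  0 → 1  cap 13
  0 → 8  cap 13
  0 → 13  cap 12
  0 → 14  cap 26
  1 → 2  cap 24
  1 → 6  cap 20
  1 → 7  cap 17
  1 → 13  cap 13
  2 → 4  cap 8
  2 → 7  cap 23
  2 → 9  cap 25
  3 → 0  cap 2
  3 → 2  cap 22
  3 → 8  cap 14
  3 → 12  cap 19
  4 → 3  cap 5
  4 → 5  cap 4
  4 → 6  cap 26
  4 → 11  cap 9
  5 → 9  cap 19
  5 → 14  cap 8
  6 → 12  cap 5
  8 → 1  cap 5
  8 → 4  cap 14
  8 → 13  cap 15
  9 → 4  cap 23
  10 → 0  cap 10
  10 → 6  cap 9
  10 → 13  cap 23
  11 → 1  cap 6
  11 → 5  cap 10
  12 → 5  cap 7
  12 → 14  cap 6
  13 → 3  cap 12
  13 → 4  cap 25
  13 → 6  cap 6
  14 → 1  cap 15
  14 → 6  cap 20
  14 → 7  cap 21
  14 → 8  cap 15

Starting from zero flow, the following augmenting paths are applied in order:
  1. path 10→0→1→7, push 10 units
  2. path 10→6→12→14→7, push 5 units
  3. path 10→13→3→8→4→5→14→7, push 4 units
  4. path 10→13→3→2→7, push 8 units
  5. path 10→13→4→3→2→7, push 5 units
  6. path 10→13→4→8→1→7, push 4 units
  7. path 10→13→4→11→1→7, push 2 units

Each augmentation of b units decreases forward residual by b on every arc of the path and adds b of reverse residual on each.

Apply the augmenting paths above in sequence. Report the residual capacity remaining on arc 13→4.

after path 1 (10→0→1→7, push 10): res(13,4)=25
after path 2 (10→6→12→14→7, push 5): res(13,4)=25
after path 3 (10→13→3→8→4→5→14→7, push 4): res(13,4)=25
after path 4 (10→13→3→2→7, push 8): res(13,4)=25
after path 5 (10→13→4→3→2→7, push 5): res(13,4)=20
after path 6 (10→13→4→8→1→7, push 4): res(13,4)=16
after path 7 (10→13→4→11→1→7, push 2): res(13,4)=14

Residual capacity of (13,4): 14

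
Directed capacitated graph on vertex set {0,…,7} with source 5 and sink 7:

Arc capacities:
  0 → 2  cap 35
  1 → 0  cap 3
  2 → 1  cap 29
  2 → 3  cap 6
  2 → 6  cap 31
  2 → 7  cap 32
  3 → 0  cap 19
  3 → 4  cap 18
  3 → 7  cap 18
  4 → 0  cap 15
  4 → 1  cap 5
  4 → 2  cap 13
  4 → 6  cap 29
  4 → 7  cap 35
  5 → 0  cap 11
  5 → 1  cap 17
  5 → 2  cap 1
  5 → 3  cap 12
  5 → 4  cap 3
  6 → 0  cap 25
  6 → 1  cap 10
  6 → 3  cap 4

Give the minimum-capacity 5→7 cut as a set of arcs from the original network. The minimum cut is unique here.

augment #1: 5→2→7 push 1
augment #2: 5→3→7 push 12
augment #3: 5→4→7 push 3
augment #4: 5→0→2→7 push 11
augment #5: 5→1→0→2→7 push 3
max flow = 30; residual-reachable set from 5 gives S-side
cut edges (S→T): {(1,0), (5,0), (5,2), (5,3), (5,4)} total cap 30

Min-cut arcs: {(1,0), (5,0), (5,2), (5,3), (5,4)} (total capacity 30)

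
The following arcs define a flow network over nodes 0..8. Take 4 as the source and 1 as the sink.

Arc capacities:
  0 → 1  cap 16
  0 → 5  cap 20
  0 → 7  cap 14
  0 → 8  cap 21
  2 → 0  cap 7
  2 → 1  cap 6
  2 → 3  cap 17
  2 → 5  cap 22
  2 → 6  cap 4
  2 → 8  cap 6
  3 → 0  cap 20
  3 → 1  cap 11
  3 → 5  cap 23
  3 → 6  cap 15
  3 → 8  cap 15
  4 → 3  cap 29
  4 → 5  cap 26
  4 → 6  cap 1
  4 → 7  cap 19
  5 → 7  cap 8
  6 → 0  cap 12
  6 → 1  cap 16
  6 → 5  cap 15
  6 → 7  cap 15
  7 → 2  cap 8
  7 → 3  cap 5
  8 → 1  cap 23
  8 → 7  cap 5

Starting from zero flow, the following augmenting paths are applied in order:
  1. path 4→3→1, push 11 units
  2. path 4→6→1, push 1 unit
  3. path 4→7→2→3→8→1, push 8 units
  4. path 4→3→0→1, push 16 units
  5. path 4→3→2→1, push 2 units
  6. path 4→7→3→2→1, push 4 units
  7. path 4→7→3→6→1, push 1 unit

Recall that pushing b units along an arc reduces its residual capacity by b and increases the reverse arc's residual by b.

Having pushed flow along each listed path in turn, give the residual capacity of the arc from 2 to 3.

after path 1 (4→3→1, push 11): res(2,3)=17
after path 2 (4→6→1, push 1): res(2,3)=17
after path 3 (4→7→2→3→8→1, push 8): res(2,3)=9
after path 4 (4→3→0→1, push 16): res(2,3)=9
after path 5 (4→3→2→1, push 2): res(2,3)=11
after path 6 (4→7→3→2→1, push 4): res(2,3)=15
after path 7 (4→7→3→6→1, push 1): res(2,3)=15

Residual capacity of (2,3): 15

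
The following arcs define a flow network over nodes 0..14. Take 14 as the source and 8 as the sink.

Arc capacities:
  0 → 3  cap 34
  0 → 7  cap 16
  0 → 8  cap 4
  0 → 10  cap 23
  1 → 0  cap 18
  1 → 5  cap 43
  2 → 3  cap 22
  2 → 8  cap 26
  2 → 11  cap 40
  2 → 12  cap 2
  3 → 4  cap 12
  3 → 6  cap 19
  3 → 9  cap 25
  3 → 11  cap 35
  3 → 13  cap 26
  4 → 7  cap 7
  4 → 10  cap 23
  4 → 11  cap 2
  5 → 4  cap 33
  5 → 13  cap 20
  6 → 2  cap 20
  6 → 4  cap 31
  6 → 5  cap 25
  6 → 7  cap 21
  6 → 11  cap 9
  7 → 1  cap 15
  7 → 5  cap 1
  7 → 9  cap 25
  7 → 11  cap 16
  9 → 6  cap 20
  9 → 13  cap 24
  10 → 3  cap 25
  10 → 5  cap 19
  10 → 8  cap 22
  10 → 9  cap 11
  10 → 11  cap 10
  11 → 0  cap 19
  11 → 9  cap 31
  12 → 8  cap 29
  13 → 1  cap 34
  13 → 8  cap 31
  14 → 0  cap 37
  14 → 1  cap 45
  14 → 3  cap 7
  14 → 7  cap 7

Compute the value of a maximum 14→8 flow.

Maximum flow value: 77

augment #1: 14→0→8 bottleneck 4, total now 4
augment #2: 14→0→10→8 bottleneck 22, total now 26
augment #3: 14→3→13→8 bottleneck 7, total now 33
augment #4: 14→0→3→13→8 bottleneck 11, total now 44
augment #5: 14→1→5→13→8 bottleneck 13, total now 57
augment #6: 14→7→9→6→2→8 bottleneck 7, total now 64
augment #7: 14→1→0→3→6→2→8 bottleneck 13, total now 77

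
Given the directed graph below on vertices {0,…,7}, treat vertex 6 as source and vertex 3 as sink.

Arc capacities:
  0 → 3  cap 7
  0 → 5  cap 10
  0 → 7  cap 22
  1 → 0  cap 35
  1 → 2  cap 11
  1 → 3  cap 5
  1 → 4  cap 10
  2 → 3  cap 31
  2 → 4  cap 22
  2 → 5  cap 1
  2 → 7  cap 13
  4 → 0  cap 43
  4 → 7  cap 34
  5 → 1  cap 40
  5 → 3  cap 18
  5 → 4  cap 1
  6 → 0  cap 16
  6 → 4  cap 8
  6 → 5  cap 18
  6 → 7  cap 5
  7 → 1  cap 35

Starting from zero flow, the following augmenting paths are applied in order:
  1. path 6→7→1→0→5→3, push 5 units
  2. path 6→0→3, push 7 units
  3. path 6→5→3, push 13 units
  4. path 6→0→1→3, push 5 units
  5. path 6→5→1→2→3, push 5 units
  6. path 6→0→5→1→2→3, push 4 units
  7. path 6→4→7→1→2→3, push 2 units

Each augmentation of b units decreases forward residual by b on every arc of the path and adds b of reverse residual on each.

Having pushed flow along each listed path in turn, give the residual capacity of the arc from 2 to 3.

after path 1 (6→7→1→0→5→3, push 5): res(2,3)=31
after path 2 (6→0→3, push 7): res(2,3)=31
after path 3 (6→5→3, push 13): res(2,3)=31
after path 4 (6→0→1→3, push 5): res(2,3)=31
after path 5 (6→5→1→2→3, push 5): res(2,3)=26
after path 6 (6→0→5→1→2→3, push 4): res(2,3)=22
after path 7 (6→4→7→1→2→3, push 2): res(2,3)=20

Residual capacity of (2,3): 20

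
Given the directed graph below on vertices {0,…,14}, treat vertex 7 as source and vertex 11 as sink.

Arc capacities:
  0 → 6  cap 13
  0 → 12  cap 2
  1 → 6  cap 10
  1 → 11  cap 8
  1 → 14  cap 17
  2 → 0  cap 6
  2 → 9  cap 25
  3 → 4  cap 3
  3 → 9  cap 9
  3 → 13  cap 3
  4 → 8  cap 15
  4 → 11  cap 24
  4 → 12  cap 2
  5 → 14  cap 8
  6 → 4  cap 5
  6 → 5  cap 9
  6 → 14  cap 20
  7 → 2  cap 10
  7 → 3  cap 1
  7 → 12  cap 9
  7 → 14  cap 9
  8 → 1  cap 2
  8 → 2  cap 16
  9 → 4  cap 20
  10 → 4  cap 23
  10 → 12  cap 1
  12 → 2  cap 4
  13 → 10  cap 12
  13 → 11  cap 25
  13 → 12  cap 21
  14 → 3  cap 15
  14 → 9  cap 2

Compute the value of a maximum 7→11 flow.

augment #1: 7→3→4→11 bottleneck 1, total now 1
augment #2: 7→2→9→4→11 bottleneck 10, total now 11
augment #3: 7→14→3→4→11 bottleneck 2, total now 13
augment #4: 7→14→3→13→11 bottleneck 3, total now 16
augment #5: 7→14→9→4→11 bottleneck 2, total now 18
augment #6: 7→12→2→9→4→11 bottleneck 4, total now 22
augment #7: 7→14→3→9→4→11 bottleneck 2, total now 24

Maximum flow value: 24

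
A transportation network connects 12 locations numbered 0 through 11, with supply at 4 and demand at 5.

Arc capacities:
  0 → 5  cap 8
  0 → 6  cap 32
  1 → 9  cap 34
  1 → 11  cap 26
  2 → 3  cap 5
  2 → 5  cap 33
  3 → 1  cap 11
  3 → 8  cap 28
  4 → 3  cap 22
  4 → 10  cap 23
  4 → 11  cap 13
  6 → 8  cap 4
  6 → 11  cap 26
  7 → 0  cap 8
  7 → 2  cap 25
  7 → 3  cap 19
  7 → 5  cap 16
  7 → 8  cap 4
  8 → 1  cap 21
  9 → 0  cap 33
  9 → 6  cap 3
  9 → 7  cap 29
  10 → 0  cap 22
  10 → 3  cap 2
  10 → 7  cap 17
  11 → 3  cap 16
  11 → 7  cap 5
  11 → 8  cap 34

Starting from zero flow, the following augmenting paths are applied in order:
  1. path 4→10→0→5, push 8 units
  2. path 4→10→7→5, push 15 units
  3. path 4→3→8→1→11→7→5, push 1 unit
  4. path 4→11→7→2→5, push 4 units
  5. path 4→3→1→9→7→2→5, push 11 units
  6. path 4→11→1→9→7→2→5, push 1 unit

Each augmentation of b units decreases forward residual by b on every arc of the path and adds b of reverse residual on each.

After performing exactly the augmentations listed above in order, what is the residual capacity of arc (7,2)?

Residual capacity of (7,2): 9

after path 1 (4→10→0→5, push 8): res(7,2)=25
after path 2 (4→10→7→5, push 15): res(7,2)=25
after path 3 (4→3→8→1→11→7→5, push 1): res(7,2)=25
after path 4 (4→11→7→2→5, push 4): res(7,2)=21
after path 5 (4→3→1→9→7→2→5, push 11): res(7,2)=10
after path 6 (4→11→1→9→7→2→5, push 1): res(7,2)=9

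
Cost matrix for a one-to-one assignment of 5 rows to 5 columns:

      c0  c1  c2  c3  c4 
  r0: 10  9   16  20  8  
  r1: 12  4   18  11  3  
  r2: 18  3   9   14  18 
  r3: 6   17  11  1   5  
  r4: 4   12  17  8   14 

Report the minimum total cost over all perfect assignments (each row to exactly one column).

Minimum assignment cost: 26

one of 2 optimal assignments: row0→col1 (cost 9), row1→col4 (cost 3), row2→col2 (cost 9), row3→col3 (cost 1), row4→col0 (cost 4)
total = 9 + 3 + 9 + 1 + 4 = 26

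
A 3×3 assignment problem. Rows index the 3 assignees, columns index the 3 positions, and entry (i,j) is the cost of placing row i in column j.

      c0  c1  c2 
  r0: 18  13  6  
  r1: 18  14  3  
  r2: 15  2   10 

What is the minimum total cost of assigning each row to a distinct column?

optimal assignment: row0→col0 (cost 18), row1→col2 (cost 3), row2→col1 (cost 2)
total = 18 + 3 + 2 = 23

Minimum assignment cost: 23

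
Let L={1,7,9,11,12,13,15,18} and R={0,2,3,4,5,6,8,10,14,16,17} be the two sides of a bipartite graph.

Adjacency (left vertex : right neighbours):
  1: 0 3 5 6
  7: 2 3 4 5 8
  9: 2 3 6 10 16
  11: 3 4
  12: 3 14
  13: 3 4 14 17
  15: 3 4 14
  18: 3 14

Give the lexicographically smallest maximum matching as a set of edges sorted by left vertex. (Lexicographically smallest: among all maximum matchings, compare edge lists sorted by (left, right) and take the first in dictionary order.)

Lex-smallest maximum matching: {(1,0), (7,2), (9,6), (11,3), (12,14), (13,17), (15,4)}

|M| = 7 (so the lex-smallest maximum matching has 7 edges)
process left vertices in ascending order; for each, take the smallest-labelled available neighbour that still permits 7 edges overall, or leave it unmatched if none does
lex-smallest matching: {1-0, 7-2, 9-6, 11-3, 12-14, 13-17, 15-4}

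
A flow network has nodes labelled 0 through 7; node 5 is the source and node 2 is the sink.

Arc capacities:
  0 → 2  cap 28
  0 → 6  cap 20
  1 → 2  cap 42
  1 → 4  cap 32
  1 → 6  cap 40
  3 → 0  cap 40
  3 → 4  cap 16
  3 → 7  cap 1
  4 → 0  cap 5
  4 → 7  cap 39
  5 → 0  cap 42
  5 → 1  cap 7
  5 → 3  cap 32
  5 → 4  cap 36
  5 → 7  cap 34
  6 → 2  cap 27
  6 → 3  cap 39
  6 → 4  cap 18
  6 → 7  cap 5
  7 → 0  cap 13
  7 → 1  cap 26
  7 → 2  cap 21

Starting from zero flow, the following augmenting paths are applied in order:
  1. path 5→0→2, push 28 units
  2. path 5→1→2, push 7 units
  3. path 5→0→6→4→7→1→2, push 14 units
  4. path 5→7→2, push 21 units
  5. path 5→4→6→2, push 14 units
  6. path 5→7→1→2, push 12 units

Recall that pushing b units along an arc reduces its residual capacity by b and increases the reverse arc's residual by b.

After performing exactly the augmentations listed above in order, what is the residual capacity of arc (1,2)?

after path 1 (5→0→2, push 28): res(1,2)=42
after path 2 (5→1→2, push 7): res(1,2)=35
after path 3 (5→0→6→4→7→1→2, push 14): res(1,2)=21
after path 4 (5→7→2, push 21): res(1,2)=21
after path 5 (5→4→6→2, push 14): res(1,2)=21
after path 6 (5→7→1→2, push 12): res(1,2)=9

Residual capacity of (1,2): 9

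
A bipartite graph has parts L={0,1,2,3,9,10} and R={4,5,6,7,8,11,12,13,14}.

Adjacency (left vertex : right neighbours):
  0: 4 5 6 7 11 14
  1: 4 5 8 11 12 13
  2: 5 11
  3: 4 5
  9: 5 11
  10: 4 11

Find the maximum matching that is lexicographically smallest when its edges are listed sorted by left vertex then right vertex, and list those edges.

Lex-smallest maximum matching: {(0,6), (1,8), (2,5), (3,4), (9,11)}

|M| = 5 (so the lex-smallest maximum matching has 5 edges)
process left vertices in ascending order; for each, take the smallest-labelled available neighbour that still permits 5 edges overall, or leave it unmatched if none does
lex-smallest matching: {0-6, 1-8, 2-5, 3-4, 9-11}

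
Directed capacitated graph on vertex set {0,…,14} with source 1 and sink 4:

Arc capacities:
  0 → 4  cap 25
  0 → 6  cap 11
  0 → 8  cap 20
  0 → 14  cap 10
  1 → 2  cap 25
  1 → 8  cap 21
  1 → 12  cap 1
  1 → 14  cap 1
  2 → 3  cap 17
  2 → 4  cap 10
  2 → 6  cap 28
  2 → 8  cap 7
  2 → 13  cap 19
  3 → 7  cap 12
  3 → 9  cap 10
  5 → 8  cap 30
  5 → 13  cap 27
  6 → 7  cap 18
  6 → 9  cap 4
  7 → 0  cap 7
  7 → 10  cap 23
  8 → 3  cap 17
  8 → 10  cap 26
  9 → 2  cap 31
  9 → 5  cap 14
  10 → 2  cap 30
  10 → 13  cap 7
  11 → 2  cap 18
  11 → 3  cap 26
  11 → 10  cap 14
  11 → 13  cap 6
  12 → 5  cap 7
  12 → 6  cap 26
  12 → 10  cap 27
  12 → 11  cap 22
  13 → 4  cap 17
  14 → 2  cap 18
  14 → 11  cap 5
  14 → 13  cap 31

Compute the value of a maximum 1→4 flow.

Maximum flow value: 34

augment #1: 1→2→4 bottleneck 10, total now 10
augment #2: 1→2→13→4 bottleneck 15, total now 25
augment #3: 1→14→13→4 bottleneck 1, total now 26
augment #4: 1→8→10→13→4 bottleneck 1, total now 27
augment #5: 1→8→3→7→0→4 bottleneck 7, total now 34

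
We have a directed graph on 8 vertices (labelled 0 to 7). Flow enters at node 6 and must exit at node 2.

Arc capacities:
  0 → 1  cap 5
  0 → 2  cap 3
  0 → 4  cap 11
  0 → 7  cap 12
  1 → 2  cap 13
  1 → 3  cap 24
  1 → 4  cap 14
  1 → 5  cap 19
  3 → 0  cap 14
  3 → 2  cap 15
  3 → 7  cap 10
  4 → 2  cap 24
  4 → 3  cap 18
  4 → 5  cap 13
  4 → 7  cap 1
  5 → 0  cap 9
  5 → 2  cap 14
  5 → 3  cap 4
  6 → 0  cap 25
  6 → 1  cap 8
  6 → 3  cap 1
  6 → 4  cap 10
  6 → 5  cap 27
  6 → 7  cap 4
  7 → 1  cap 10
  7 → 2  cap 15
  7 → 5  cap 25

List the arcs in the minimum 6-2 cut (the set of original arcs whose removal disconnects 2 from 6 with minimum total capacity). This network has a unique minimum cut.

augment #1: 6→0→2 push 3
augment #2: 6→1→2 push 8
augment #3: 6→3→2 push 1
augment #4: 6→4→2 push 10
augment #5: 6→5→2 push 14
augment #6: 6→7→2 push 4
augment #7: 6→0→1→2 push 5
augment #8: 6→0→4→2 push 11
augment #9: 6→0→7→2 push 6
augment #10: 6→5→3→2 push 4
augment #11: 6→5→0→7→2 push 5
augment #12: 6→5→0→7→1→3→2 push 1
max flow = 72; residual-reachable set from 6 gives S-side
cut edges (S→T): {(0,1), (0,2), (0,4), (0,7), (5,2), (5,3), (6,1), (6,3), (6,4), (6,7)} total cap 72

Min-cut arcs: {(0,1), (0,2), (0,4), (0,7), (5,2), (5,3), (6,1), (6,3), (6,4), (6,7)} (total capacity 72)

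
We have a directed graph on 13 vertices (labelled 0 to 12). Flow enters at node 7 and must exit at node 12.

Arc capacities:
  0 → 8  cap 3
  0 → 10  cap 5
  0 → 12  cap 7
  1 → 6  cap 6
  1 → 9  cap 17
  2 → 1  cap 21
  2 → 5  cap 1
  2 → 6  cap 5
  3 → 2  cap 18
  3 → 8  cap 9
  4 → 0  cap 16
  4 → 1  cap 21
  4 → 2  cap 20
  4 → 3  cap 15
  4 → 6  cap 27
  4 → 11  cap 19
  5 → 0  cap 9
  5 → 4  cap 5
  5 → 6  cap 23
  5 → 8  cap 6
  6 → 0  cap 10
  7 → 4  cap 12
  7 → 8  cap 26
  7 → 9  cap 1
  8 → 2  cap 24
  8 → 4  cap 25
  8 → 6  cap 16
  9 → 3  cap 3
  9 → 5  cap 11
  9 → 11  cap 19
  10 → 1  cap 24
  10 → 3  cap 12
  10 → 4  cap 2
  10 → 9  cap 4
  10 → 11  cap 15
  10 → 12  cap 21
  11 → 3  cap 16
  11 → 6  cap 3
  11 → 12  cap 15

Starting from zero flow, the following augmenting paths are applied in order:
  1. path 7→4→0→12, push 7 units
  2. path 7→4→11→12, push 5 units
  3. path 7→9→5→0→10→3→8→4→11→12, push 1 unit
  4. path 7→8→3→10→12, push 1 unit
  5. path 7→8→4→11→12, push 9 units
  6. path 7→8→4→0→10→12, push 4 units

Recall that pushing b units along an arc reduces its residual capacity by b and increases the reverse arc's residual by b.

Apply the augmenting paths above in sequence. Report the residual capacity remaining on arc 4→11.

after path 1 (7→4→0→12, push 7): res(4,11)=19
after path 2 (7→4→11→12, push 5): res(4,11)=14
after path 3 (7→9→5→0→10→3→8→4→11→12, push 1): res(4,11)=13
after path 4 (7→8→3→10→12, push 1): res(4,11)=13
after path 5 (7→8→4→11→12, push 9): res(4,11)=4
after path 6 (7→8→4→0→10→12, push 4): res(4,11)=4

Residual capacity of (4,11): 4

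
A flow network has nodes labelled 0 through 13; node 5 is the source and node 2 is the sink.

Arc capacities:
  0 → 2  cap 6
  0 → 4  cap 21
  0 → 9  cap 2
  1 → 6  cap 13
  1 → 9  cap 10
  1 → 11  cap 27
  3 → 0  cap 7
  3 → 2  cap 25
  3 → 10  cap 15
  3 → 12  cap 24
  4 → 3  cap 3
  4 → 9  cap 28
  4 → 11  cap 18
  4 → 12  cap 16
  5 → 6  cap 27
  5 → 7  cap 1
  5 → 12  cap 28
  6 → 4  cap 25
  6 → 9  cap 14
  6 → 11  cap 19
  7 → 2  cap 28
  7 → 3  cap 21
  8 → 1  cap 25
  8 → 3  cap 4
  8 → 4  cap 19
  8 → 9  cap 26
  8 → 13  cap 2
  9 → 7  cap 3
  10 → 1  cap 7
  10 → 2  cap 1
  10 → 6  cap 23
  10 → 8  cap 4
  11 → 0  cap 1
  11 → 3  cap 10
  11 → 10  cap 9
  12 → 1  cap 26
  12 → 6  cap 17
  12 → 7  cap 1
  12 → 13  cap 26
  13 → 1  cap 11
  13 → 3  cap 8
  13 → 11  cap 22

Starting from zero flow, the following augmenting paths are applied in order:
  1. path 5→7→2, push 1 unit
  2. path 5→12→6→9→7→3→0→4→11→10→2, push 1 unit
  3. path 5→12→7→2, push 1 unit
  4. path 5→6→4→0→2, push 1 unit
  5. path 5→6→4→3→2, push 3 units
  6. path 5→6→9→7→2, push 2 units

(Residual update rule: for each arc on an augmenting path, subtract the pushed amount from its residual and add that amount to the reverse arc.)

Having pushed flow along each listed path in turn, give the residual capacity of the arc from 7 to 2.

Residual capacity of (7,2): 24

after path 1 (5→7→2, push 1): res(7,2)=27
after path 2 (5→12→6→9→7→3→0→4→11→10→2, push 1): res(7,2)=27
after path 3 (5→12→7→2, push 1): res(7,2)=26
after path 4 (5→6→4→0→2, push 1): res(7,2)=26
after path 5 (5→6→4→3→2, push 3): res(7,2)=26
after path 6 (5→6→9→7→2, push 2): res(7,2)=24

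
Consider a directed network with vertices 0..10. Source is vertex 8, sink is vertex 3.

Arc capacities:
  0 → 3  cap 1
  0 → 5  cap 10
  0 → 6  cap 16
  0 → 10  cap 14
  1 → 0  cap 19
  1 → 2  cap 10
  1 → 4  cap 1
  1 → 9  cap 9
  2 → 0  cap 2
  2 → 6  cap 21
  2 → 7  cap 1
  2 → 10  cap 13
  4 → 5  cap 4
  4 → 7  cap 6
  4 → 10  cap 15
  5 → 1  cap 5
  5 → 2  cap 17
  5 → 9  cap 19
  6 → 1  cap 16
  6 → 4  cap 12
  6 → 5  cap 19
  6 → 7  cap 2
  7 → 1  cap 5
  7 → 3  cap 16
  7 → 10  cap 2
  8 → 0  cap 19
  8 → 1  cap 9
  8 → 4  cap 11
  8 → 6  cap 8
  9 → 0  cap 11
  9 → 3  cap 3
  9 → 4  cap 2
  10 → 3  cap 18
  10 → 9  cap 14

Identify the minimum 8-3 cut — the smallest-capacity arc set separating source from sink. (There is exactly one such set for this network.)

augment #1: 8→0→3 push 1
augment #2: 8→0→10→3 push 14
augment #3: 8→1→9→3 push 3
augment #4: 8→4→7→3 push 6
augment #5: 8→4→10→3 push 4
augment #6: 8→6→7→3 push 2
augment #7: 8→1→2→7→3 push 1
max flow = 31; residual-reachable set from 8 gives S-side
cut edges (S→T): {(0,3), (2,7), (4,7), (6,7), (9,3), (10,3)} total cap 31

Min-cut arcs: {(0,3), (2,7), (4,7), (6,7), (9,3), (10,3)} (total capacity 31)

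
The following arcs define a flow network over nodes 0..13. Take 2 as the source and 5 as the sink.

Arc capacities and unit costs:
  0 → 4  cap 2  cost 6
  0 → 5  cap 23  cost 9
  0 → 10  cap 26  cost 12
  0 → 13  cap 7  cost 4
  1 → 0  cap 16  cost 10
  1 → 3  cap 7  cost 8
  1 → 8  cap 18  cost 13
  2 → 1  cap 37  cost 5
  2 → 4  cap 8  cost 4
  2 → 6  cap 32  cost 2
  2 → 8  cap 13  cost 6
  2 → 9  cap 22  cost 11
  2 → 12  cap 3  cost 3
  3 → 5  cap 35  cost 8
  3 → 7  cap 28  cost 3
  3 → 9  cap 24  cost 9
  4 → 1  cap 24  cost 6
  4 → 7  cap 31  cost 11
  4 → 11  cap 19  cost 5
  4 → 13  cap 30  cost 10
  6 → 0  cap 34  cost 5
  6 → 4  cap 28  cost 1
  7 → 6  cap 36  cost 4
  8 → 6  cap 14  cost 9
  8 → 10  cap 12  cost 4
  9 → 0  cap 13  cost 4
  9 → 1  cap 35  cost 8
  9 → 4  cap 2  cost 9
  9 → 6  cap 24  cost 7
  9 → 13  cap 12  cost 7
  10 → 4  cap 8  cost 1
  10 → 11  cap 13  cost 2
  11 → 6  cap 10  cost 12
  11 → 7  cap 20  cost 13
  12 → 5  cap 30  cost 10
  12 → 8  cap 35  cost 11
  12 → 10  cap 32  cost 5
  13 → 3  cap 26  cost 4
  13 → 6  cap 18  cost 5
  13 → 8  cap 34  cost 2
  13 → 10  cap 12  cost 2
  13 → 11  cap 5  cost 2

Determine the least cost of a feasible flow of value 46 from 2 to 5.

shortest-cost path #1: 2→12→5 push 3 @ unit cost 13 (adds 39)
shortest-cost path #2: 2→6→0→5 push 23 @ unit cost 16 (adds 368)
shortest-cost path #3: 2→1→3→5 push 7 @ unit cost 21 (adds 147)
shortest-cost path #4: 2→6→0→13→3→5 push 7 @ unit cost 23 (adds 161)
shortest-cost path #5: 2→6→4→13→3→5 push 2 @ unit cost 25 (adds 50)
shortest-cost path #6: 2→4→13→3→5 push 4 @ unit cost 26 (adds 104)
total cost = 869

Minimum cost for 46 units: 869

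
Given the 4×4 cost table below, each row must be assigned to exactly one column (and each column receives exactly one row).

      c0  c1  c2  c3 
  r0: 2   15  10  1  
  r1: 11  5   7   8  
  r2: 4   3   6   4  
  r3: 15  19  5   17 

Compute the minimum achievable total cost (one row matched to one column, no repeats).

optimal assignment: row0→col3 (cost 1), row1→col1 (cost 5), row2→col0 (cost 4), row3→col2 (cost 5)
total = 1 + 5 + 4 + 5 = 15

Minimum assignment cost: 15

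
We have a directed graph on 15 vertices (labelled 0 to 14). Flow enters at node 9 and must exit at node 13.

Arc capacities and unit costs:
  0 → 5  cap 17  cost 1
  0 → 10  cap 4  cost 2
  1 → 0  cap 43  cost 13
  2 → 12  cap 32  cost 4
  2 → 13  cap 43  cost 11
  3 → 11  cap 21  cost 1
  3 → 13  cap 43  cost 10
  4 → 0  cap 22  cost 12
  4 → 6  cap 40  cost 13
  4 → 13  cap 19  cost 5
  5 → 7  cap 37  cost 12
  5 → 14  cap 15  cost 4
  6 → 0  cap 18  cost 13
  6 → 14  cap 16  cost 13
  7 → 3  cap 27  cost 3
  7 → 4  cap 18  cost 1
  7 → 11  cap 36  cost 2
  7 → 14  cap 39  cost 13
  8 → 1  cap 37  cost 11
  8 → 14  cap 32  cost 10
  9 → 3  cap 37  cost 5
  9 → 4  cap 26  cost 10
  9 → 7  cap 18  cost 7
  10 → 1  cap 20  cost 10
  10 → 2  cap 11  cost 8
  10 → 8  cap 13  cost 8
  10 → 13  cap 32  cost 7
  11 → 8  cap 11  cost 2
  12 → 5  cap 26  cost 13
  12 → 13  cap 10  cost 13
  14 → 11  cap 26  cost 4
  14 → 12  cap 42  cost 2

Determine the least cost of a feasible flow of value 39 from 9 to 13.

shortest-cost path #1: 9→7→4→13 push 18 @ unit cost 13 (adds 234)
shortest-cost path #2: 9→3→13 push 21 @ unit cost 15 (adds 315)
total cost = 549

Minimum cost for 39 units: 549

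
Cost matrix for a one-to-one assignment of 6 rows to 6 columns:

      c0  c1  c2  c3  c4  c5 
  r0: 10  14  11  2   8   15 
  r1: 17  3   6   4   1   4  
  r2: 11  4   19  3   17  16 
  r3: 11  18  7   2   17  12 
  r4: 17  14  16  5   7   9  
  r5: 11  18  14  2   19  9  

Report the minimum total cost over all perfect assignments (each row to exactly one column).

optimal assignment: row0→col0 (cost 10), row1→col4 (cost 1), row2→col1 (cost 4), row3→col2 (cost 7), row4→col5 (cost 9), row5→col3 (cost 2)
total = 10 + 1 + 4 + 7 + 9 + 2 = 33

Minimum assignment cost: 33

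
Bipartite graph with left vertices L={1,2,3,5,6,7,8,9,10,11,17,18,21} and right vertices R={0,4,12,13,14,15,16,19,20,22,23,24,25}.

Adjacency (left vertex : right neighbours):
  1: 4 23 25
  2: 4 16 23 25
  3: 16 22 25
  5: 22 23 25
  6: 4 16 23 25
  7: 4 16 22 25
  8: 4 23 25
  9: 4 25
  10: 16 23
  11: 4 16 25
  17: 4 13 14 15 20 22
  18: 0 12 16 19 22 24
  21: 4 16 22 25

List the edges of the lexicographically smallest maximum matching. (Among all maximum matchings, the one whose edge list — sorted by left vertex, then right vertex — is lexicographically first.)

Lex-smallest maximum matching: {(1,4), (2,16), (3,22), (5,23), (6,25), (17,13), (18,0)}

|M| = 7 (so the lex-smallest maximum matching has 7 edges)
process left vertices in ascending order; for each, take the smallest-labelled available neighbour that still permits 7 edges overall, or leave it unmatched if none does
lex-smallest matching: {1-4, 2-16, 3-22, 5-23, 6-25, 17-13, 18-0}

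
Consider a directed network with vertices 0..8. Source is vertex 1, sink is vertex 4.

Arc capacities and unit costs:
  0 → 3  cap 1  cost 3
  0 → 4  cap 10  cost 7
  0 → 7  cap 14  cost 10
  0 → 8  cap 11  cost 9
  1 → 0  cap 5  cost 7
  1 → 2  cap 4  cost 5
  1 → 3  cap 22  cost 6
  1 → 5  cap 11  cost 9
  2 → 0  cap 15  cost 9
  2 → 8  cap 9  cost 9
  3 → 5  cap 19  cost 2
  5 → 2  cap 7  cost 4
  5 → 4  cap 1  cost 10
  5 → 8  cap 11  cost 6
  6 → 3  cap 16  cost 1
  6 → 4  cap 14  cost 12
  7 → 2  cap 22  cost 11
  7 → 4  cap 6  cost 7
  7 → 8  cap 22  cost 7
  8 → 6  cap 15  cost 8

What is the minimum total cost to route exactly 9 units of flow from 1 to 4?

Minimum cost for 9 units: 151

shortest-cost path #1: 1→0→4 push 5 @ unit cost 14 (adds 70)
shortest-cost path #2: 1→3→5→4 push 1 @ unit cost 18 (adds 18)
shortest-cost path #3: 1→2→0→4 push 3 @ unit cost 21 (adds 63)
total cost = 151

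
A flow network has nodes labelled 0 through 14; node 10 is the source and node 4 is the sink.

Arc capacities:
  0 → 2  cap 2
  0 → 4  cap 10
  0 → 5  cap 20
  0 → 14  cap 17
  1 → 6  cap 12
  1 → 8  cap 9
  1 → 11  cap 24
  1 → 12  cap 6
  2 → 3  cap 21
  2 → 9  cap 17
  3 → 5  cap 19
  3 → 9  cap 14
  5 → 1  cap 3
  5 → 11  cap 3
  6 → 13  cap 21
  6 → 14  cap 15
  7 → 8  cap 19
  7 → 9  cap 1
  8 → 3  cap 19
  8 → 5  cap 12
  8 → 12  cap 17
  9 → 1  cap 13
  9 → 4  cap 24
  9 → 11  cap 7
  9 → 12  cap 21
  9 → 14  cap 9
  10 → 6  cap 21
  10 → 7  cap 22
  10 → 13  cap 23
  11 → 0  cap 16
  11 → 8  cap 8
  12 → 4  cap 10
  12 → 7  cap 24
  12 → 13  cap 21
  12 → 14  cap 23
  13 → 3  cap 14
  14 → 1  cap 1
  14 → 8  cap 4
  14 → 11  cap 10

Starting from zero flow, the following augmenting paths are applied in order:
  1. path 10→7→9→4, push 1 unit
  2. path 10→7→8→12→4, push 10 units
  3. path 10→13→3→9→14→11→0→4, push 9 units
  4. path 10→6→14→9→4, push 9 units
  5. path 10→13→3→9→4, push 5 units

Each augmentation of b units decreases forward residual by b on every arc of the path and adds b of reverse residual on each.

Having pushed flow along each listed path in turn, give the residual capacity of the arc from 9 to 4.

Residual capacity of (9,4): 9

after path 1 (10→7→9→4, push 1): res(9,4)=23
after path 2 (10→7→8→12→4, push 10): res(9,4)=23
after path 3 (10→13→3→9→14→11→0→4, push 9): res(9,4)=23
after path 4 (10→6→14→9→4, push 9): res(9,4)=14
after path 5 (10→13→3→9→4, push 5): res(9,4)=9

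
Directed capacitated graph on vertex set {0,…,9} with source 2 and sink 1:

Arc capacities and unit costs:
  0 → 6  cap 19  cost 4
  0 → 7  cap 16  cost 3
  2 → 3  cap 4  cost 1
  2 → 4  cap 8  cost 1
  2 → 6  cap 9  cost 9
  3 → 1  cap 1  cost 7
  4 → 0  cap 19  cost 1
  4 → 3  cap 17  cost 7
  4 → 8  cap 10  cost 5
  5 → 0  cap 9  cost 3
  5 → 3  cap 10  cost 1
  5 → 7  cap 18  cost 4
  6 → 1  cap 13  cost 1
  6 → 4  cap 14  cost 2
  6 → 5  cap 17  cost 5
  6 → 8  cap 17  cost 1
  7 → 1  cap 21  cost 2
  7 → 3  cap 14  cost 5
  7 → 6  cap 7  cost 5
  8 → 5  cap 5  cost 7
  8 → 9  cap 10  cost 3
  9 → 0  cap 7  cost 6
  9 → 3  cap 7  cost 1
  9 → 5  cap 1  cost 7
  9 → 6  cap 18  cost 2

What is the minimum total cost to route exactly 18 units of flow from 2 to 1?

Minimum cost for 18 units: 154

shortest-cost path #1: 2→4→0→6→1 push 8 @ unit cost 7 (adds 56)
shortest-cost path #2: 2→3→1 push 1 @ unit cost 8 (adds 8)
shortest-cost path #3: 2→6→1 push 5 @ unit cost 10 (adds 50)
shortest-cost path #4: 2→6→0→7→1 push 4 @ unit cost 10 (adds 40)
total cost = 154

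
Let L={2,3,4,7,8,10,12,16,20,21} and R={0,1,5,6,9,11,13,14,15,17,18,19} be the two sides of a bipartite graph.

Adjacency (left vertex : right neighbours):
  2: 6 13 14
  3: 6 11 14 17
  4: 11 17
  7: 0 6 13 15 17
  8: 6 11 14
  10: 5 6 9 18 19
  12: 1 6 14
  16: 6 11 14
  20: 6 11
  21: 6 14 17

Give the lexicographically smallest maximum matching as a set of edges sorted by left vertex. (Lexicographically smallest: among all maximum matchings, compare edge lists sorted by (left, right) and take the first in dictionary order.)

Lex-smallest maximum matching: {(2,13), (3,6), (4,11), (7,0), (8,14), (10,5), (12,1), (21,17)}

|M| = 8 (so the lex-smallest maximum matching has 8 edges)
process left vertices in ascending order; for each, take the smallest-labelled available neighbour that still permits 8 edges overall, or leave it unmatched if none does
lex-smallest matching: {2-13, 3-6, 4-11, 7-0, 8-14, 10-5, 12-1, 21-17}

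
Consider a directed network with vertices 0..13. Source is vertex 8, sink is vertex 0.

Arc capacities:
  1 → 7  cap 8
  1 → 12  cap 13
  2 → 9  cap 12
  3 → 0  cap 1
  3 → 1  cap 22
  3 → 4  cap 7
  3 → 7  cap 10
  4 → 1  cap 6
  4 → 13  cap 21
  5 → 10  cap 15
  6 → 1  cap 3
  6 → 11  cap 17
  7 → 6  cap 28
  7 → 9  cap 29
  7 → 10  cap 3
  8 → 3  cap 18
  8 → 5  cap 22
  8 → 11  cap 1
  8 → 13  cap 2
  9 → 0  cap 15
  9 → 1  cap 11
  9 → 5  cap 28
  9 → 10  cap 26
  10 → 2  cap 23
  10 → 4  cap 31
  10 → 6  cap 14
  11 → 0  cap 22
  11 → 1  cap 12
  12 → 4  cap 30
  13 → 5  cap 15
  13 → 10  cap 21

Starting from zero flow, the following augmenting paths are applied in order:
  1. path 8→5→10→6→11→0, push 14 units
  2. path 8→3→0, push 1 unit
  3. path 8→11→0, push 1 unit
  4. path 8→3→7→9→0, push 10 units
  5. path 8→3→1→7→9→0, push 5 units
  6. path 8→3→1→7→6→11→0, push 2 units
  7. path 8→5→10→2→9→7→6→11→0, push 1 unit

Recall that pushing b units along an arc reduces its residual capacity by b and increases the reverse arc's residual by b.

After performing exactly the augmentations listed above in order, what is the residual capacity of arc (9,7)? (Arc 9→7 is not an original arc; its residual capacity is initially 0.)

Residual capacity of (9,7): 14

after path 1 (8→5→10→6→11→0, push 14): res(9,7)=0
after path 2 (8→3→0, push 1): res(9,7)=0
after path 3 (8→11→0, push 1): res(9,7)=0
after path 4 (8→3→7→9→0, push 10): res(9,7)=10
after path 5 (8→3→1→7→9→0, push 5): res(9,7)=15
after path 6 (8→3→1→7→6→11→0, push 2): res(9,7)=15
after path 7 (8→5→10→2→9→7→6→11→0, push 1): res(9,7)=14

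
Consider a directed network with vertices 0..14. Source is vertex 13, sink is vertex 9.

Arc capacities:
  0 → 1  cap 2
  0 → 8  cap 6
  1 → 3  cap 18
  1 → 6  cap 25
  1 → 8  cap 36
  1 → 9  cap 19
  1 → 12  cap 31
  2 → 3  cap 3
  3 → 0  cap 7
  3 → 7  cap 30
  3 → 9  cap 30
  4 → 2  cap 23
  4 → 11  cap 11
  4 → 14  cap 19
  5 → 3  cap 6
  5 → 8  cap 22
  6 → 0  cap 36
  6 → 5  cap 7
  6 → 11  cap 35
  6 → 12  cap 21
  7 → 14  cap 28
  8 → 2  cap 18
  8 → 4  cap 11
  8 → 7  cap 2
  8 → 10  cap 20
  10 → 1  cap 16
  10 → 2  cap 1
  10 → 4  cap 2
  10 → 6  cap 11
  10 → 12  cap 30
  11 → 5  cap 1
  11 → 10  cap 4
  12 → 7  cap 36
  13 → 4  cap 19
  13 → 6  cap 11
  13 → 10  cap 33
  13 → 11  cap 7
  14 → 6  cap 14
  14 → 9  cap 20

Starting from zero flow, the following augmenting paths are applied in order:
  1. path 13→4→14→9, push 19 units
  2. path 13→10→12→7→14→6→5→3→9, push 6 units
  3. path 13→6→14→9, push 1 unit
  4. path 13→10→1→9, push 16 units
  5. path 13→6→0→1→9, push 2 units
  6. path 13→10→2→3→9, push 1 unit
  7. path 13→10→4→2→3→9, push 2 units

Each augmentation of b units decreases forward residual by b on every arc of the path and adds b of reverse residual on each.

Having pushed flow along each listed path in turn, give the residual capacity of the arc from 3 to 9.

after path 1 (13→4→14→9, push 19): res(3,9)=30
after path 2 (13→10→12→7→14→6→5→3→9, push 6): res(3,9)=24
after path 3 (13→6→14→9, push 1): res(3,9)=24
after path 4 (13→10→1→9, push 16): res(3,9)=24
after path 5 (13→6→0→1→9, push 2): res(3,9)=24
after path 6 (13→10→2→3→9, push 1): res(3,9)=23
after path 7 (13→10→4→2→3→9, push 2): res(3,9)=21

Residual capacity of (3,9): 21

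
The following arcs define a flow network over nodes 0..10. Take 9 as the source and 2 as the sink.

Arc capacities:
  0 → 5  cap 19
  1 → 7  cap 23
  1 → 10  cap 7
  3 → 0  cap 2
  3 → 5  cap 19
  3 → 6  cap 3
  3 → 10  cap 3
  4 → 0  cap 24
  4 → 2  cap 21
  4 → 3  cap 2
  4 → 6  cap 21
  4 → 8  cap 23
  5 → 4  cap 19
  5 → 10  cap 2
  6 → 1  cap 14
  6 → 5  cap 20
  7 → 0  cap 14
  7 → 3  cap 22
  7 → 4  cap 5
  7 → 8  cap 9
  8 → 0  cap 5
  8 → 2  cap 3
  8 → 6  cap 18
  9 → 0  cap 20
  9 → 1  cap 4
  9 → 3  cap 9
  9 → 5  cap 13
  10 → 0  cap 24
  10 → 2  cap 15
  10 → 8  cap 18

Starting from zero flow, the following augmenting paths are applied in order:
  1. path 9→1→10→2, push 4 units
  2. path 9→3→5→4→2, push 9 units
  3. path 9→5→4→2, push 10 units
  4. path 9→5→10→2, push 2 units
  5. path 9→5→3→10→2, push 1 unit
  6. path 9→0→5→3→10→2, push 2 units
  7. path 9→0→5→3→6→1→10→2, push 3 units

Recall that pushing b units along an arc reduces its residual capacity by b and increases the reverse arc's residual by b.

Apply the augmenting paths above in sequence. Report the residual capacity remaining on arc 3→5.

after path 1 (9→1→10→2, push 4): res(3,5)=19
after path 2 (9→3→5→4→2, push 9): res(3,5)=10
after path 3 (9→5→4→2, push 10): res(3,5)=10
after path 4 (9→5→10→2, push 2): res(3,5)=10
after path 5 (9→5→3→10→2, push 1): res(3,5)=11
after path 6 (9→0→5→3→10→2, push 2): res(3,5)=13
after path 7 (9→0→5→3→6→1→10→2, push 3): res(3,5)=16

Residual capacity of (3,5): 16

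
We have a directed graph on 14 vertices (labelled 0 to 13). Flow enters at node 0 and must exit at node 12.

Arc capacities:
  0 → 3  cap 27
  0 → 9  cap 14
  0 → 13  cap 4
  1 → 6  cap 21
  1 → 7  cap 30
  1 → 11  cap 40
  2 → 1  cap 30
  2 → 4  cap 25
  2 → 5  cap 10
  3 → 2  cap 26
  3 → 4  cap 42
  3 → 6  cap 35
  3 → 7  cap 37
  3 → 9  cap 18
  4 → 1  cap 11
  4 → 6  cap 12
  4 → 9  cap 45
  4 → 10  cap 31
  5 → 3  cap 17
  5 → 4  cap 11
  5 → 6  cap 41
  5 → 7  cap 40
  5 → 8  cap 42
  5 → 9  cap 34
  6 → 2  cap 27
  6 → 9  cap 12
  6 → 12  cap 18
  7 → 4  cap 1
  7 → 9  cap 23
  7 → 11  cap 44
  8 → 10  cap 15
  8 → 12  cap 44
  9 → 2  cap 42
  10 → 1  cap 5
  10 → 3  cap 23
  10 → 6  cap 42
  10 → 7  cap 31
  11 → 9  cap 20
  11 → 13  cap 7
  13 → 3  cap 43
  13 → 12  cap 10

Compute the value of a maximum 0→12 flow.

augment #1: 0→13→12 bottleneck 4, total now 4
augment #2: 0→3→6→12 bottleneck 18, total now 22
augment #3: 0→3→2→5→8→12 bottleneck 9, total now 31
augment #4: 0→9→2→5→8→12 bottleneck 1, total now 32
augment #5: 0→9→2→1→11→13→12 bottleneck 6, total now 38

Maximum flow value: 38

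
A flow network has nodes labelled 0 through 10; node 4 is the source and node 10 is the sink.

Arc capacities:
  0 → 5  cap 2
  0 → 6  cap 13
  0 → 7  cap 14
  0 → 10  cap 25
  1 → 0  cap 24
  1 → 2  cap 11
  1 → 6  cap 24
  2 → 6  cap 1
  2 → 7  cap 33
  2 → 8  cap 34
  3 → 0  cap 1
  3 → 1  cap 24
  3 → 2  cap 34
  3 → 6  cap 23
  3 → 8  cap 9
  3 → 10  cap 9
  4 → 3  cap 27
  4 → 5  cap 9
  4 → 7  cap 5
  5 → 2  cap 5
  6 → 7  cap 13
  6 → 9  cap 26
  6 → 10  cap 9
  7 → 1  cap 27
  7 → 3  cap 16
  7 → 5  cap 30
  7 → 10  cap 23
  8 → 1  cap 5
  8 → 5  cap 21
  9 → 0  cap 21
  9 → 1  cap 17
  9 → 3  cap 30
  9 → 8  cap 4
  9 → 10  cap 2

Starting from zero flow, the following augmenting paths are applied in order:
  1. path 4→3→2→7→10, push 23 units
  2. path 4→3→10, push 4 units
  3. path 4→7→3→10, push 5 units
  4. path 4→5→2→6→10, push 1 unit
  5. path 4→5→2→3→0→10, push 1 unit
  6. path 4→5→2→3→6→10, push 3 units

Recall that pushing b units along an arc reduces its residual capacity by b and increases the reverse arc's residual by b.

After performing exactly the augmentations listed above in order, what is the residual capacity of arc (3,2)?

Residual capacity of (3,2): 15

after path 1 (4→3→2→7→10, push 23): res(3,2)=11
after path 2 (4→3→10, push 4): res(3,2)=11
after path 3 (4→7→3→10, push 5): res(3,2)=11
after path 4 (4→5→2→6→10, push 1): res(3,2)=11
after path 5 (4→5→2→3→0→10, push 1): res(3,2)=12
after path 6 (4→5→2→3→6→10, push 3): res(3,2)=15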